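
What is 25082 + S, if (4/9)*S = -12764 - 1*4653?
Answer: -56425/4 ≈ -14106.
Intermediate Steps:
S = -156753/4 (S = 9*(-12764 - 1*4653)/4 = 9*(-12764 - 4653)/4 = (9/4)*(-17417) = -156753/4 ≈ -39188.)
25082 + S = 25082 - 156753/4 = -56425/4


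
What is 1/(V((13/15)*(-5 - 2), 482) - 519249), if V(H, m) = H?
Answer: -15/7788826 ≈ -1.9258e-6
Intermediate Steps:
1/(V((13/15)*(-5 - 2), 482) - 519249) = 1/((13/15)*(-5 - 2) - 519249) = 1/((13*(1/15))*(-7) - 519249) = 1/((13/15)*(-7) - 519249) = 1/(-91/15 - 519249) = 1/(-7788826/15) = -15/7788826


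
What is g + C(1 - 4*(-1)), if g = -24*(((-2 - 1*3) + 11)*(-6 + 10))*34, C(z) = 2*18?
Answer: -19548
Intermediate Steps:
C(z) = 36
g = -19584 (g = -24*(((-2 - 3) + 11)*4)*34 = -24*((-5 + 11)*4)*34 = -24*(6*4)*34 = -24*24*34 = -576*34 = -1*19584 = -19584)
g + C(1 - 4*(-1)) = -19584 + 36 = -19548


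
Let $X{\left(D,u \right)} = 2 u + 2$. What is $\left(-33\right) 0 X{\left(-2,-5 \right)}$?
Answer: $0$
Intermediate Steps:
$X{\left(D,u \right)} = 2 + 2 u$
$\left(-33\right) 0 X{\left(-2,-5 \right)} = \left(-33\right) 0 \left(2 + 2 \left(-5\right)\right) = 0 \left(2 - 10\right) = 0 \left(-8\right) = 0$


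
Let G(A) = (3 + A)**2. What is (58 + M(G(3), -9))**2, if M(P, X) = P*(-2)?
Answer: 196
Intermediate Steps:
M(P, X) = -2*P
(58 + M(G(3), -9))**2 = (58 - 2*(3 + 3)**2)**2 = (58 - 2*6**2)**2 = (58 - 2*36)**2 = (58 - 72)**2 = (-14)**2 = 196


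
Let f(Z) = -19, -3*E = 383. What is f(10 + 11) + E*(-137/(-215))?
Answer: -64726/645 ≈ -100.35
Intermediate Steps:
E = -383/3 (E = -⅓*383 = -383/3 ≈ -127.67)
f(10 + 11) + E*(-137/(-215)) = -19 - (-52471)/(3*(-215)) = -19 - (-52471)*(-1)/(3*215) = -19 - 383/3*137/215 = -19 - 52471/645 = -64726/645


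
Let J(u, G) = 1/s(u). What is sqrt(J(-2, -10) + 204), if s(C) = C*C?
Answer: sqrt(817)/2 ≈ 14.292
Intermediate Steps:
s(C) = C**2
J(u, G) = u**(-2) (J(u, G) = 1/(u**2) = u**(-2))
sqrt(J(-2, -10) + 204) = sqrt((-2)**(-2) + 204) = sqrt(1/4 + 204) = sqrt(817/4) = sqrt(817)/2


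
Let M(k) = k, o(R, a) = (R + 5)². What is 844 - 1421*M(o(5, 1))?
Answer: -141256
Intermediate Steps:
o(R, a) = (5 + R)²
844 - 1421*M(o(5, 1)) = 844 - 1421*(5 + 5)² = 844 - 1421*10² = 844 - 1421*100 = 844 - 142100 = -141256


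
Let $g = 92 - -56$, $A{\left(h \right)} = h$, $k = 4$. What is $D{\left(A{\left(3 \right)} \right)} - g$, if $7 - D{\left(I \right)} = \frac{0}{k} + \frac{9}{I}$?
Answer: $-144$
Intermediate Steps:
$g = 148$ ($g = 92 + 56 = 148$)
$D{\left(I \right)} = 7 - \frac{9}{I}$ ($D{\left(I \right)} = 7 - \left(\frac{0}{4} + \frac{9}{I}\right) = 7 - \left(0 \cdot \frac{1}{4} + \frac{9}{I}\right) = 7 - \left(0 + \frac{9}{I}\right) = 7 - \frac{9}{I}$)
$D{\left(A{\left(3 \right)} \right)} - g = \left(7 - \frac{9}{3}\right) - 148 = \left(7 - 3\right) - 148 = 4 - 148 = -144$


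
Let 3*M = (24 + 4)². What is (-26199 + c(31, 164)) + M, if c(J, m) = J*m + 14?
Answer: -62519/3 ≈ -20840.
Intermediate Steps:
c(J, m) = 14 + J*m
M = 784/3 (M = (24 + 4)²/3 = (⅓)*28² = (⅓)*784 = 784/3 ≈ 261.33)
(-26199 + c(31, 164)) + M = (-26199 + (14 + 31*164)) + 784/3 = (-26199 + (14 + 5084)) + 784/3 = (-26199 + 5098) + 784/3 = -21101 + 784/3 = -62519/3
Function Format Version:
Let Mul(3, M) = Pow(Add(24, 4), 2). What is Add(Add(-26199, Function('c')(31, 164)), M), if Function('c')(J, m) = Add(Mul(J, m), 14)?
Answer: Rational(-62519, 3) ≈ -20840.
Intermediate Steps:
Function('c')(J, m) = Add(14, Mul(J, m))
M = Rational(784, 3) (M = Mul(Rational(1, 3), Pow(Add(24, 4), 2)) = Mul(Rational(1, 3), Pow(28, 2)) = Mul(Rational(1, 3), 784) = Rational(784, 3) ≈ 261.33)
Add(Add(-26199, Function('c')(31, 164)), M) = Add(Add(-26199, Add(14, Mul(31, 164))), Rational(784, 3)) = Add(Add(-26199, Add(14, 5084)), Rational(784, 3)) = Add(Add(-26199, 5098), Rational(784, 3)) = Add(-21101, Rational(784, 3)) = Rational(-62519, 3)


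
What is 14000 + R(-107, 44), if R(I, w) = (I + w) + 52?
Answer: 13989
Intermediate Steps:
R(I, w) = 52 + I + w
14000 + R(-107, 44) = 14000 + (52 - 107 + 44) = 14000 - 11 = 13989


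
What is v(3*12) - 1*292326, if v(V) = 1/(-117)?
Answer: -34202143/117 ≈ -2.9233e+5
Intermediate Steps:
v(V) = -1/117
v(3*12) - 1*292326 = -1/117 - 1*292326 = -1/117 - 292326 = -34202143/117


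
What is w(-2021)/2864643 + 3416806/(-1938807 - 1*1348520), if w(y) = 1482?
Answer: -3261019190548/3139006093087 ≈ -1.0389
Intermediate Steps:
w(-2021)/2864643 + 3416806/(-1938807 - 1*1348520) = 1482/2864643 + 3416806/(-1938807 - 1*1348520) = 1482*(1/2864643) + 3416806/(-1938807 - 1348520) = 494/954881 + 3416806/(-3287327) = 494/954881 + 3416806*(-1/3287327) = 494/954881 - 3416806/3287327 = -3261019190548/3139006093087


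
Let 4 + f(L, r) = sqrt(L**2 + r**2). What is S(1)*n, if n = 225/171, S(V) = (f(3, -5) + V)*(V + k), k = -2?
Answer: 75/19 - 25*sqrt(34)/19 ≈ -3.7249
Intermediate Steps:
f(L, r) = -4 + sqrt(L**2 + r**2)
S(V) = (-2 + V)*(-4 + V + sqrt(34)) (S(V) = ((-4 + sqrt(3**2 + (-5)**2)) + V)*(V - 2) = ((-4 + sqrt(9 + 25)) + V)*(-2 + V) = ((-4 + sqrt(34)) + V)*(-2 + V) = (-4 + V + sqrt(34))*(-2 + V) = (-2 + V)*(-4 + V + sqrt(34)))
n = 25/19 (n = 225*(1/171) = 25/19 ≈ 1.3158)
S(1)*n = (8 + 1**2 - 6*1 - 2*sqrt(34) + 1*sqrt(34))*(25/19) = (8 + 1 - 6 - 2*sqrt(34) + sqrt(34))*(25/19) = (3 - sqrt(34))*(25/19) = 75/19 - 25*sqrt(34)/19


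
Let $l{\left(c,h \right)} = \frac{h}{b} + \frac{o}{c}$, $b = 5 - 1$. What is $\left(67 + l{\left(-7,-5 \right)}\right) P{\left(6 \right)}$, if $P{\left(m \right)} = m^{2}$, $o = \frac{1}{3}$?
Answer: $\frac{16557}{7} \approx 2365.3$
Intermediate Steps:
$o = \frac{1}{3} \approx 0.33333$
$b = 4$
$l{\left(c,h \right)} = \frac{1}{3 c} + \frac{h}{4}$ ($l{\left(c,h \right)} = \frac{h}{4} + \frac{1}{3 c} = \frac{1}{3 c} + \frac{h}{4}$)
$\left(67 + l{\left(-7,-5 \right)}\right) P{\left(6 \right)} = \left(67 + \left(\frac{1}{3 \left(-7\right)} + \frac{1}{4} \left(-5\right)\right)\right) 6^{2} = \left(67 + \left(\frac{1}{3} \left(- \frac{1}{7}\right) - \frac{5}{4}\right)\right) 36 = \left(67 - \frac{109}{84}\right) 36 = \frac{5519}{84} \cdot 36 = \frac{16557}{7}$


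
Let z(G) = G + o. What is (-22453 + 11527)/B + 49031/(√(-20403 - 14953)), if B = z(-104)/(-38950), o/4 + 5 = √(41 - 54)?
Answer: -3298149675/974 - 106391925*I*√13/974 - 49031*I*√8839/17678 ≈ -3.3862e+6 - 3.941e+5*I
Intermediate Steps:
o = -20 + 4*I*√13 (o = -20 + 4*√(41 - 54) = -20 + 4*√(-13) = -20 + 4*(I*√13) = -20 + 4*I*√13 ≈ -20.0 + 14.422*I)
z(G) = -20 + G + 4*I*√13 (z(G) = G + (-20 + 4*I*√13) = -20 + G + 4*I*√13)
B = 62/19475 - 2*I*√13/19475 (B = (-20 - 104 + 4*I*√13)/(-38950) = (-124 + 4*I*√13)*(-1/38950) = 62/19475 - 2*I*√13/19475 ≈ 0.0031836 - 0.00037027*I)
(-22453 + 11527)/B + 49031/(√(-20403 - 14953)) = (-22453 + 11527)/(62/19475 - 2*I*√13/19475) + 49031/(√(-20403 - 14953)) = -10926/(62/19475 - 2*I*√13/19475) + 49031/(√(-35356)) = -10926/(62/19475 - 2*I*√13/19475) + 49031/((2*I*√8839)) = -10926/(62/19475 - 2*I*√13/19475) + 49031*(-I*√8839/17678) = -10926/(62/19475 - 2*I*√13/19475) - 49031*I*√8839/17678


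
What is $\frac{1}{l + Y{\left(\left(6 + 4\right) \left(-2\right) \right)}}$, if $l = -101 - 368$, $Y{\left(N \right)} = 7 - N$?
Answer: $- \frac{1}{442} \approx -0.0022624$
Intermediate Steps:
$l = -469$
$\frac{1}{l + Y{\left(\left(6 + 4\right) \left(-2\right) \right)}} = \frac{1}{-469 - \left(-7 + \left(6 + 4\right) \left(-2\right)\right)} = \frac{1}{-469 - \left(-7 + 10 \left(-2\right)\right)} = \frac{1}{-469 + \left(7 - -20\right)} = \frac{1}{-469 + \left(7 + 20\right)} = \frac{1}{-469 + 27} = \frac{1}{-442} = - \frac{1}{442}$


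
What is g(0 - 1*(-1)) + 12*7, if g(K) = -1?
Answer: 83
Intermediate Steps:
g(0 - 1*(-1)) + 12*7 = -1 + 12*7 = -1 + 84 = 83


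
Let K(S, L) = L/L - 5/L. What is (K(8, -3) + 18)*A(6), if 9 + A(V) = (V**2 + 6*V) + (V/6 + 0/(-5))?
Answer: 3968/3 ≈ 1322.7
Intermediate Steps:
K(S, L) = 1 - 5/L
A(V) = -9 + V**2 + 37*V/6 (A(V) = -9 + ((V**2 + 6*V) + (V/6 + 0/(-5))) = -9 + ((V**2 + 6*V) + (V*(1/6) + 0*(-1/5))) = -9 + ((V**2 + 6*V) + (V/6 + 0)) = -9 + ((V**2 + 6*V) + V/6) = -9 + (V**2 + 37*V/6) = -9 + V**2 + 37*V/6)
(K(8, -3) + 18)*A(6) = ((-5 - 3)/(-3) + 18)*(-9 + 6**2 + (37/6)*6) = (-1/3*(-8) + 18)*(-9 + 36 + 37) = (8/3 + 18)*64 = (62/3)*64 = 3968/3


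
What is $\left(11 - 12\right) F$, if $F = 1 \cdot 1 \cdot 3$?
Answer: $-3$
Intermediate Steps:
$F = 3$ ($F = 1 \cdot 3 = 3$)
$\left(11 - 12\right) F = \left(11 - 12\right) 3 = \left(-1\right) 3 = -3$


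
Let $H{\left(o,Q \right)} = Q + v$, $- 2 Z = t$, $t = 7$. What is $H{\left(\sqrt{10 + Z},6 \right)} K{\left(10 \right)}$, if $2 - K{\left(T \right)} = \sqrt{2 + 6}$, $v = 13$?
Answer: $38 - 38 \sqrt{2} \approx -15.74$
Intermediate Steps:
$Z = - \frac{7}{2}$ ($Z = \left(- \frac{1}{2}\right) 7 = - \frac{7}{2} \approx -3.5$)
$K{\left(T \right)} = 2 - 2 \sqrt{2}$ ($K{\left(T \right)} = 2 - \sqrt{2 + 6} = 2 - \sqrt{8} = 2 - 2 \sqrt{2}$)
$H{\left(o,Q \right)} = 13 + Q$ ($H{\left(o,Q \right)} = Q + 13 = 13 + Q$)
$H{\left(\sqrt{10 + Z},6 \right)} K{\left(10 \right)} = \left(13 + 6\right) \left(2 - 2 \sqrt{2}\right) = 19 \left(2 - 2 \sqrt{2}\right) = 38 - 38 \sqrt{2}$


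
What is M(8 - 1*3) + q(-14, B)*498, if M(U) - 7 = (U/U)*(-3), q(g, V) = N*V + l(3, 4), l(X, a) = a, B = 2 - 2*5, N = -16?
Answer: 65740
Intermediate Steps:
B = -8 (B = 2 - 10 = -8)
q(g, V) = 4 - 16*V (q(g, V) = -16*V + 4 = 4 - 16*V)
M(U) = 4 (M(U) = 7 + (U/U)*(-3) = 7 + 1*(-3) = 7 - 3 = 4)
M(8 - 1*3) + q(-14, B)*498 = 4 + (4 - 16*(-8))*498 = 4 + (4 + 128)*498 = 4 + 132*498 = 4 + 65736 = 65740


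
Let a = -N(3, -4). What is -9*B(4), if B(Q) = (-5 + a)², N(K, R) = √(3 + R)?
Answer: -216 - 90*I ≈ -216.0 - 90.0*I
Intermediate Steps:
a = -I (a = -√(3 - 4) = -√(-1) = -I ≈ -1.0*I)
B(Q) = (-5 - I)²
-9*B(4) = -9*(5 + I)²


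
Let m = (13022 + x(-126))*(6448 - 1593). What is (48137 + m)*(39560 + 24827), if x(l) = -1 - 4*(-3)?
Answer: 4077200665224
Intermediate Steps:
x(l) = 11 (x(l) = -1 + 12 = 11)
m = 63275215 (m = (13022 + 11)*(6448 - 1593) = 13033*4855 = 63275215)
(48137 + m)*(39560 + 24827) = (48137 + 63275215)*(39560 + 24827) = 63323352*64387 = 4077200665224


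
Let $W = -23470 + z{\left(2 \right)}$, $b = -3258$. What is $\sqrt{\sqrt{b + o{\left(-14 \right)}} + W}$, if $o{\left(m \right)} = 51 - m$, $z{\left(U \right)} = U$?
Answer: $\sqrt{-23468 + i \sqrt{3193}} \approx 0.184 + 153.19 i$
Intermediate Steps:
$W = -23468$ ($W = -23470 + 2 = -23468$)
$\sqrt{\sqrt{b + o{\left(-14 \right)}} + W} = \sqrt{\sqrt{-3258 + \left(51 - -14\right)} - 23468} = \sqrt{\sqrt{-3258 + \left(51 + 14\right)} - 23468} = \sqrt{\sqrt{-3258 + 65} - 23468} = \sqrt{\sqrt{-3193} - 23468} = \sqrt{i \sqrt{3193} - 23468} = \sqrt{-23468 + i \sqrt{3193}}$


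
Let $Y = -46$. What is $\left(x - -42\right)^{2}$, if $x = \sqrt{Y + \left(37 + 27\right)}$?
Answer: $1782 + 252 \sqrt{2} \approx 2138.4$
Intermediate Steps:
$x = 3 \sqrt{2}$ ($x = \sqrt{-46 + \left(37 + 27\right)} = \sqrt{-46 + 64} = \sqrt{18} = 3 \sqrt{2} \approx 4.2426$)
$\left(x - -42\right)^{2} = \left(3 \sqrt{2} - -42\right)^{2} = \left(3 \sqrt{2} + \left(-16 + 58\right)\right)^{2} = \left(3 \sqrt{2} + 42\right)^{2} = \left(42 + 3 \sqrt{2}\right)^{2}$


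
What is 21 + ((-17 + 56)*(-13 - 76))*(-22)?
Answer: 76383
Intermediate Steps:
21 + ((-17 + 56)*(-13 - 76))*(-22) = 21 + (39*(-89))*(-22) = 21 - 3471*(-22) = 21 + 76362 = 76383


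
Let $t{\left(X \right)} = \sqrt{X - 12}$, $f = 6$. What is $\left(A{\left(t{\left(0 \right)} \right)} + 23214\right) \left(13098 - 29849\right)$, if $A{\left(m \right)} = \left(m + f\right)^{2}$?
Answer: $-389259738 - 402024 i \sqrt{3} \approx -3.8926 \cdot 10^{8} - 6.9633 \cdot 10^{5} i$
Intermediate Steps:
$t{\left(X \right)} = \sqrt{-12 + X}$
$A{\left(m \right)} = \left(6 + m\right)^{2}$ ($A{\left(m \right)} = \left(m + 6\right)^{2} = \left(6 + m\right)^{2}$)
$\left(A{\left(t{\left(0 \right)} \right)} + 23214\right) \left(13098 - 29849\right) = \left(\left(6 + \sqrt{-12 + 0}\right)^{2} + 23214\right) \left(13098 - 29849\right) = \left(\left(6 + \sqrt{-12}\right)^{2} + 23214\right) \left(-16751\right) = \left(\left(6 + 2 i \sqrt{3}\right)^{2} + 23214\right) \left(-16751\right) = \left(23214 + \left(6 + 2 i \sqrt{3}\right)^{2}\right) \left(-16751\right) = -388857714 - 16751 \left(6 + 2 i \sqrt{3}\right)^{2}$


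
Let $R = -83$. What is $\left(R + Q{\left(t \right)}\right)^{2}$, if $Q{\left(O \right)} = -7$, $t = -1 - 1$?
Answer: $8100$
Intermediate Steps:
$t = -2$
$\left(R + Q{\left(t \right)}\right)^{2} = \left(-83 - 7\right)^{2} = \left(-90\right)^{2} = 8100$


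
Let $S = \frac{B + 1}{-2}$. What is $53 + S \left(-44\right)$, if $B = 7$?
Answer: $229$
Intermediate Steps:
$S = -4$ ($S = \frac{7 + 1}{-2} = \left(- \frac{1}{2}\right) 8 = -4$)
$53 + S \left(-44\right) = 53 - -176 = 53 + 176 = 229$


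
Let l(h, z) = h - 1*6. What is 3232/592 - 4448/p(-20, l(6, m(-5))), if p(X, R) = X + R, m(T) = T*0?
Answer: 42154/185 ≈ 227.86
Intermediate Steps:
m(T) = 0
l(h, z) = -6 + h (l(h, z) = h - 6 = -6 + h)
p(X, R) = R + X
3232/592 - 4448/p(-20, l(6, m(-5))) = 3232/592 - 4448/((-6 + 6) - 20) = 3232*(1/592) - 4448/(0 - 20) = 202/37 - 4448/(-20) = 202/37 - 4448*(-1/20) = 202/37 + 1112/5 = 42154/185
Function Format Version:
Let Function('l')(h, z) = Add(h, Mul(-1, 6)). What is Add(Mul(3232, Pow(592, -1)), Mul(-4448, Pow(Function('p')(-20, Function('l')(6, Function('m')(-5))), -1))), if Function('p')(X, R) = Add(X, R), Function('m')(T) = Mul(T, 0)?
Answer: Rational(42154, 185) ≈ 227.86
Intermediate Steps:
Function('m')(T) = 0
Function('l')(h, z) = Add(-6, h) (Function('l')(h, z) = Add(h, -6) = Add(-6, h))
Function('p')(X, R) = Add(R, X)
Add(Mul(3232, Pow(592, -1)), Mul(-4448, Pow(Function('p')(-20, Function('l')(6, Function('m')(-5))), -1))) = Add(Mul(3232, Pow(592, -1)), Mul(-4448, Pow(Add(Add(-6, 6), -20), -1))) = Add(Mul(3232, Rational(1, 592)), Mul(-4448, Pow(Add(0, -20), -1))) = Add(Rational(202, 37), Mul(-4448, Pow(-20, -1))) = Add(Rational(202, 37), Mul(-4448, Rational(-1, 20))) = Add(Rational(202, 37), Rational(1112, 5)) = Rational(42154, 185)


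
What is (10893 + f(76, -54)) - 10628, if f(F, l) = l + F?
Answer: 287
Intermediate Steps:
f(F, l) = F + l
(10893 + f(76, -54)) - 10628 = (10893 + (76 - 54)) - 10628 = (10893 + 22) - 10628 = 10915 - 10628 = 287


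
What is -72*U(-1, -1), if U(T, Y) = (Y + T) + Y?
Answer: 216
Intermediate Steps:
U(T, Y) = T + 2*Y (U(T, Y) = (T + Y) + Y = T + 2*Y)
-72*U(-1, -1) = -72*(-1 + 2*(-1)) = -72*(-1 - 2) = -72*(-3) = 216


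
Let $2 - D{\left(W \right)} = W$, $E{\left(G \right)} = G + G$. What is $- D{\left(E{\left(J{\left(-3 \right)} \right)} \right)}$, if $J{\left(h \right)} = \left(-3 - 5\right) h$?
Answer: $46$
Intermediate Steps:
$J{\left(h \right)} = - 8 h$
$E{\left(G \right)} = 2 G$
$D{\left(W \right)} = 2 - W$
$- D{\left(E{\left(J{\left(-3 \right)} \right)} \right)} = - (2 - 2 \left(\left(-8\right) \left(-3\right)\right)) = - (2 - 2 \cdot 24) = - (2 - 48) = \left(-1\right) \left(-46\right) = 46$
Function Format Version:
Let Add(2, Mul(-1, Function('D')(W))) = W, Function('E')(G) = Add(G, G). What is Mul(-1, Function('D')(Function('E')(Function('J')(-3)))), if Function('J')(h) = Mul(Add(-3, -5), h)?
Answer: 46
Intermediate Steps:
Function('J')(h) = Mul(-8, h)
Function('E')(G) = Mul(2, G)
Function('D')(W) = Add(2, Mul(-1, W))
Mul(-1, Function('D')(Function('E')(Function('J')(-3)))) = Mul(-1, Add(2, Mul(-1, Mul(2, Mul(-8, -3))))) = Mul(-1, Add(2, Mul(-1, Mul(2, 24)))) = Mul(-1, Add(2, Mul(-1, 48))) = Mul(-1, Add(2, -48)) = Mul(-1, -46) = 46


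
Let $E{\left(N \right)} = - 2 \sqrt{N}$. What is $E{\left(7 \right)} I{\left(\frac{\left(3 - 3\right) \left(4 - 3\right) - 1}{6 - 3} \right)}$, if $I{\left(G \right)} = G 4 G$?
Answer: $- \frac{8 \sqrt{7}}{9} \approx -2.3518$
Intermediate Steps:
$I{\left(G \right)} = 4 G^{2}$ ($I{\left(G \right)} = 4 G G = 4 G^{2}$)
$E{\left(7 \right)} I{\left(\frac{\left(3 - 3\right) \left(4 - 3\right) - 1}{6 - 3} \right)} = - 2 \sqrt{7} \cdot 4 \left(\frac{\left(3 - 3\right) \left(4 - 3\right) - 1}{6 - 3}\right)^{2} = - 2 \sqrt{7} \cdot 4 \left(\frac{0 \cdot 1 - 1}{3}\right)^{2} = - 2 \sqrt{7} \cdot 4 \left(\left(0 - 1\right) \frac{1}{3}\right)^{2} = - 2 \sqrt{7} \cdot 4 \left(\left(-1\right) \frac{1}{3}\right)^{2} = - 2 \sqrt{7} \cdot 4 \left(- \frac{1}{3}\right)^{2} = - 2 \sqrt{7} \cdot 4 \cdot \frac{1}{9} = - 2 \sqrt{7} \cdot \frac{4}{9} = - \frac{8 \sqrt{7}}{9}$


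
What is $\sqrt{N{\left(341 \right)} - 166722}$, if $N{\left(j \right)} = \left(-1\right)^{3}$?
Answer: $i \sqrt{166723} \approx 408.32 i$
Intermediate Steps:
$N{\left(j \right)} = -1$
$\sqrt{N{\left(341 \right)} - 166722} = \sqrt{-1 - 166722} = \sqrt{-166723} = i \sqrt{166723}$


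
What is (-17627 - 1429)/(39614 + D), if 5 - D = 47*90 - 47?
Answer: -1588/2953 ≈ -0.53776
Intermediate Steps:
D = -4178 (D = 5 - (47*90 - 47) = 5 - (4230 - 47) = 5 - 1*4183 = 5 - 4183 = -4178)
(-17627 - 1429)/(39614 + D) = (-17627 - 1429)/(39614 - 4178) = -19056/35436 = -19056*1/35436 = -1588/2953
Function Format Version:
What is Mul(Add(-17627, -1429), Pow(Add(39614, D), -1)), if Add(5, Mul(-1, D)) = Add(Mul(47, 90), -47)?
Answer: Rational(-1588, 2953) ≈ -0.53776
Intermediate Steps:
D = -4178 (D = Add(5, Mul(-1, Add(Mul(47, 90), -47))) = Add(5, Mul(-1, Add(4230, -47))) = Add(5, Mul(-1, 4183)) = Add(5, -4183) = -4178)
Mul(Add(-17627, -1429), Pow(Add(39614, D), -1)) = Mul(Add(-17627, -1429), Pow(Add(39614, -4178), -1)) = Mul(-19056, Pow(35436, -1)) = Mul(-19056, Rational(1, 35436)) = Rational(-1588, 2953)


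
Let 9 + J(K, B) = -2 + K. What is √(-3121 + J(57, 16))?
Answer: 5*I*√123 ≈ 55.453*I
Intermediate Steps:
J(K, B) = -11 + K (J(K, B) = -9 + (-2 + K) = -11 + K)
√(-3121 + J(57, 16)) = √(-3121 + (-11 + 57)) = √(-3121 + 46) = √(-3075) = 5*I*√123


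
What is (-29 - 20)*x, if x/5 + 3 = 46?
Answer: -10535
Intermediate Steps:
x = 215 (x = -15 + 5*46 = -15 + 230 = 215)
(-29 - 20)*x = (-29 - 20)*215 = -49*215 = -10535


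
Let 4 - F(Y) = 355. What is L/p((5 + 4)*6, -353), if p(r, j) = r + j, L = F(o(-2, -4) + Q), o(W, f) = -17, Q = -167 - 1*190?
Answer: 27/23 ≈ 1.1739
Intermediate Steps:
Q = -357 (Q = -167 - 190 = -357)
F(Y) = -351 (F(Y) = 4 - 1*355 = 4 - 355 = -351)
L = -351
p(r, j) = j + r
L/p((5 + 4)*6, -353) = -351/(-353 + (5 + 4)*6) = -351/(-353 + 9*6) = -351/(-353 + 54) = -351/(-299) = -351*(-1/299) = 27/23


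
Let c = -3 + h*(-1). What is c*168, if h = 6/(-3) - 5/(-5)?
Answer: -336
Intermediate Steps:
h = -1 (h = 6*(-⅓) - 5*(-⅕) = -2 + 1 = -1)
c = -2 (c = -3 - 1*(-1) = -3 + 1 = -2)
c*168 = -2*168 = -336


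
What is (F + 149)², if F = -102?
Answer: 2209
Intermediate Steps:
(F + 149)² = (-102 + 149)² = 47² = 2209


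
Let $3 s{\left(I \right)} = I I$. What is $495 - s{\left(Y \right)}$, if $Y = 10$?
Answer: $\frac{1385}{3} \approx 461.67$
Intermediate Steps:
$s{\left(I \right)} = \frac{I^{2}}{3}$ ($s{\left(I \right)} = \frac{I I}{3} = \frac{I^{2}}{3}$)
$495 - s{\left(Y \right)} = 495 - \frac{10^{2}}{3} = 495 - \frac{1}{3} \cdot 100 = 495 - \frac{100}{3} = \frac{1385}{3}$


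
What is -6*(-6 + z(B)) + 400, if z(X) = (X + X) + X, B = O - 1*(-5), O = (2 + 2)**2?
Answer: 58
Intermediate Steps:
O = 16 (O = 4**2 = 16)
B = 21 (B = 16 - 1*(-5) = 16 + 5 = 21)
z(X) = 3*X (z(X) = 2*X + X = 3*X)
-6*(-6 + z(B)) + 400 = -6*(-6 + 3*21) + 400 = -6*(-6 + 63) + 400 = -6*57 + 400 = -342 + 400 = 58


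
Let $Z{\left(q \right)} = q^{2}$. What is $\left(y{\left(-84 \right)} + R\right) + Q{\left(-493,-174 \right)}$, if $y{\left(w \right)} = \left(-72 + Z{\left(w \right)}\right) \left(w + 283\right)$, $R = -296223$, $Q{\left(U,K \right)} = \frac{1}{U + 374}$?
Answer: $\frac{130137566}{119} \approx 1.0936 \cdot 10^{6}$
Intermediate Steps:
$Q{\left(U,K \right)} = \frac{1}{374 + U}$
$y{\left(w \right)} = \left(-72 + w^{2}\right) \left(283 + w\right)$ ($y{\left(w \right)} = \left(-72 + w^{2}\right) \left(w + 283\right) = \left(-72 + w^{2}\right) \left(283 + w\right)$)
$\left(y{\left(-84 \right)} + R\right) + Q{\left(-493,-174 \right)} = \left(\left(-20376 + \left(-84\right)^{3} - -6048 + 283 \left(-84\right)^{2}\right) - 296223\right) + \frac{1}{374 - 493} = \left(\left(-20376 - 592704 + 6048 + 283 \cdot 7056\right) - 296223\right) + \frac{1}{-119} = \left(\left(-20376 - 592704 + 6048 + 1996848\right) - 296223\right) - \frac{1}{119} = \left(1389816 - 296223\right) - \frac{1}{119} = 1093593 - \frac{1}{119} = \frac{130137566}{119}$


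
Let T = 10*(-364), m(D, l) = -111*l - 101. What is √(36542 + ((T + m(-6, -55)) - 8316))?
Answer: √30590 ≈ 174.90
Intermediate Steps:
m(D, l) = -101 - 111*l
T = -3640
√(36542 + ((T + m(-6, -55)) - 8316)) = √(36542 + ((-3640 + (-101 - 111*(-55))) - 8316)) = √(36542 + ((-3640 + (-101 + 6105)) - 8316)) = √(36542 + ((-3640 + 6004) - 8316)) = √(36542 + (2364 - 8316)) = √(36542 - 5952) = √30590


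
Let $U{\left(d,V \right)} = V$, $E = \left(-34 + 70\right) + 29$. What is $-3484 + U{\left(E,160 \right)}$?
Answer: $-3324$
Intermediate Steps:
$E = 65$ ($E = 36 + 29 = 65$)
$-3484 + U{\left(E,160 \right)} = -3484 + 160 = -3324$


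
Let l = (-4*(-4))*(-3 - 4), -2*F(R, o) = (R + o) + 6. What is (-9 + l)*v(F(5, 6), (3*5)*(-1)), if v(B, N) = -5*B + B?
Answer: -4114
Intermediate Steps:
F(R, o) = -3 - R/2 - o/2 (F(R, o) = -((R + o) + 6)/2 = -(6 + R + o)/2 = -3 - R/2 - o/2)
v(B, N) = -4*B
l = -112 (l = 16*(-7) = -112)
(-9 + l)*v(F(5, 6), (3*5)*(-1)) = (-9 - 112)*(-4*(-3 - ½*5 - ½*6)) = -(-484)*(-3 - 5/2 - 3) = -(-484)*(-17)/2 = -121*34 = -4114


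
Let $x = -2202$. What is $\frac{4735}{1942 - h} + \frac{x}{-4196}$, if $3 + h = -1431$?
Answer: $\frac{6825503}{3541424} \approx 1.9273$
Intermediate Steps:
$h = -1434$ ($h = -3 - 1431 = -1434$)
$\frac{4735}{1942 - h} + \frac{x}{-4196} = \frac{4735}{1942 - -1434} - \frac{2202}{-4196} = \frac{4735}{1942 + 1434} - - \frac{1101}{2098} = \frac{4735}{3376} + \frac{1101}{2098} = \frac{6825503}{3541424}$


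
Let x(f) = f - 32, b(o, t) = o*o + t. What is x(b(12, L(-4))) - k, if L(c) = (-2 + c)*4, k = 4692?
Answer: -4604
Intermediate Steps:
L(c) = -8 + 4*c
b(o, t) = t + o² (b(o, t) = o² + t = t + o²)
x(f) = -32 + f
x(b(12, L(-4))) - k = (-32 + ((-8 + 4*(-4)) + 12²)) - 1*4692 = (-32 + ((-8 - 16) + 144)) - 4692 = (-32 + (-24 + 144)) - 4692 = (-32 + 120) - 4692 = 88 - 4692 = -4604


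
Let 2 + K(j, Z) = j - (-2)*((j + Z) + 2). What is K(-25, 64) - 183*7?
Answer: -1226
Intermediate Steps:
K(j, Z) = 2 + 2*Z + 3*j (K(j, Z) = -2 + (j - (-2)*((j + Z) + 2)) = -2 + (j - (-2)*((Z + j) + 2)) = -2 + (j - (-2)*(2 + Z + j)) = -2 + (j - (-4 - 2*Z - 2*j)) = -2 + (j + (4 + 2*Z + 2*j)) = -2 + (4 + 2*Z + 3*j) = 2 + 2*Z + 3*j)
K(-25, 64) - 183*7 = (2 + 2*64 + 3*(-25)) - 183*7 = (2 + 128 - 75) - 1*1281 = 55 - 1281 = -1226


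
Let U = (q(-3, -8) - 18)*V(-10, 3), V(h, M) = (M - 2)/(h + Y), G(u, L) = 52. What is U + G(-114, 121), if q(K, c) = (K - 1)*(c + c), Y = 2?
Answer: 185/4 ≈ 46.250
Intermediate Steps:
q(K, c) = 2*c*(-1 + K) (q(K, c) = (-1 + K)*(2*c) = 2*c*(-1 + K))
V(h, M) = (-2 + M)/(2 + h) (V(h, M) = (M - 2)/(h + 2) = (-2 + M)/(2 + h))
U = -23/4 (U = (2*(-8)*(-1 - 3) - 18)*((-2 + 3)/(2 - 10)) = (2*(-8)*(-4) - 18)*(1/(-8)) = (64 - 18)*(-⅛*1) = 46*(-⅛) = -23/4 ≈ -5.7500)
U + G(-114, 121) = -23/4 + 52 = 185/4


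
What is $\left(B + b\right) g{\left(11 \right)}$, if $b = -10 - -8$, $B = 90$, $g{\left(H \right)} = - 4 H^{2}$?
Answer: $-42592$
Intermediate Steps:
$b = -2$ ($b = -10 + 8 = -2$)
$\left(B + b\right) g{\left(11 \right)} = \left(90 - 2\right) \left(- 4 \cdot 11^{2}\right) = 88 \left(\left(-4\right) 121\right) = 88 \left(-484\right) = -42592$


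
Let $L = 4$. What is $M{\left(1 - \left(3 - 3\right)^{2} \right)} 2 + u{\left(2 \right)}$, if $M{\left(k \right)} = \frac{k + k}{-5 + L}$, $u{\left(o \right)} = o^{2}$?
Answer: $0$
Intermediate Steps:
$M{\left(k \right)} = - 2 k$ ($M{\left(k \right)} = \frac{k + k}{-5 + 4} = \frac{2 k}{-1} = 2 k \left(-1\right) = - 2 k$)
$M{\left(1 - \left(3 - 3\right)^{2} \right)} 2 + u{\left(2 \right)} = - 2 \left(1 - \left(3 - 3\right)^{2}\right) 2 + 2^{2} = - 2 \left(1 - 0^{2}\right) 2 + 4 = - 2 \left(1 - 0\right) 2 + 4 = - 2 \left(1 + 0\right) 2 + 4 = \left(-2\right) 1 \cdot 2 + 4 = \left(-2\right) 2 + 4 = -4 + 4 = 0$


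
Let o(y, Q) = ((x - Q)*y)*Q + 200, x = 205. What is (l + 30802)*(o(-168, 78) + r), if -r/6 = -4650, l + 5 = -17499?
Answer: -21756964184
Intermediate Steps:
l = -17504 (l = -5 - 17499 = -17504)
r = 27900 (r = -6*(-4650) = 27900)
o(y, Q) = 200 + Q*y*(205 - Q) (o(y, Q) = ((205 - Q)*y)*Q + 200 = (y*(205 - Q))*Q + 200 = Q*y*(205 - Q) + 200 = 200 + Q*y*(205 - Q))
(l + 30802)*(o(-168, 78) + r) = (-17504 + 30802)*((200 - 1*(-168)*78**2 + 205*78*(-168)) + 27900) = 13298*((200 - 1*(-168)*6084 - 2686320) + 27900) = 13298*((200 + 1022112 - 2686320) + 27900) = 13298*(-1664008 + 27900) = 13298*(-1636108) = -21756964184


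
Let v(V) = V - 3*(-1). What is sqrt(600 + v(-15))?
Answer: 14*sqrt(3) ≈ 24.249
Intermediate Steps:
v(V) = 3 + V (v(V) = V + 3 = 3 + V)
sqrt(600 + v(-15)) = sqrt(600 + (3 - 15)) = sqrt(600 - 12) = sqrt(588) = 14*sqrt(3)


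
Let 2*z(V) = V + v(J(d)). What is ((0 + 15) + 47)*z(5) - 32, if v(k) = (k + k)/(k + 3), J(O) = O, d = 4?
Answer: 1109/7 ≈ 158.43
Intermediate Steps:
v(k) = 2*k/(3 + k) (v(k) = (2*k)/(3 + k) = 2*k/(3 + k))
z(V) = 4/7 + V/2 (z(V) = (V + 2*4/(3 + 4))/2 = (V + 2*4/7)/2 = (V + 2*4*(1/7))/2 = (V + 8/7)/2 = (8/7 + V)/2 = 4/7 + V/2)
((0 + 15) + 47)*z(5) - 32 = ((0 + 15) + 47)*(4/7 + (1/2)*5) - 32 = (15 + 47)*(4/7 + 5/2) - 32 = 62*(43/14) - 32 = 1333/7 - 32 = 1109/7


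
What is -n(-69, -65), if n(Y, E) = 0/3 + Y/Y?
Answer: -1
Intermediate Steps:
n(Y, E) = 1 (n(Y, E) = 0*(⅓) + 1 = 0 + 1 = 1)
-n(-69, -65) = -1*1 = -1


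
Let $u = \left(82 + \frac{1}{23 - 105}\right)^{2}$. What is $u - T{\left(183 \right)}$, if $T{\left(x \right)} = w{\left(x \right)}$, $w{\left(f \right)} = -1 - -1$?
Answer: $\frac{45198729}{6724} \approx 6722.0$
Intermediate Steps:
$w{\left(f \right)} = 0$ ($w{\left(f \right)} = -1 + 1 = 0$)
$T{\left(x \right)} = 0$
$u = \frac{45198729}{6724}$ ($u = \left(82 + \frac{1}{-82}\right)^{2} = \left(82 - \frac{1}{82}\right)^{2} = \left(\frac{6723}{82}\right)^{2} = \frac{45198729}{6724} \approx 6722.0$)
$u - T{\left(183 \right)} = \frac{45198729}{6724} - 0 = \frac{45198729}{6724} + 0 = \frac{45198729}{6724}$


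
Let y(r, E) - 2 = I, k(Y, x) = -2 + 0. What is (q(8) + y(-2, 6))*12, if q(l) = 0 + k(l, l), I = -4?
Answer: -48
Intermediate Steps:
k(Y, x) = -2
q(l) = -2 (q(l) = 0 - 2 = -2)
y(r, E) = -2 (y(r, E) = 2 - 4 = -2)
(q(8) + y(-2, 6))*12 = (-2 - 2)*12 = -4*12 = -48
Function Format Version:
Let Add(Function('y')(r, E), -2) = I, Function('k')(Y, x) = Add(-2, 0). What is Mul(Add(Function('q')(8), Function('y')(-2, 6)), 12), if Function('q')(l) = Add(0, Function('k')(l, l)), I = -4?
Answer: -48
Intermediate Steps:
Function('k')(Y, x) = -2
Function('q')(l) = -2 (Function('q')(l) = Add(0, -2) = -2)
Function('y')(r, E) = -2 (Function('y')(r, E) = Add(2, -4) = -2)
Mul(Add(Function('q')(8), Function('y')(-2, 6)), 12) = Mul(Add(-2, -2), 12) = Mul(-4, 12) = -48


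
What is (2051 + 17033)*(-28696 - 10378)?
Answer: -745688216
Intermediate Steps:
(2051 + 17033)*(-28696 - 10378) = 19084*(-39074) = -745688216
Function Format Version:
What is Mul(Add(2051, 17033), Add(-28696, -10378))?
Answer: -745688216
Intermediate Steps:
Mul(Add(2051, 17033), Add(-28696, -10378)) = Mul(19084, -39074) = -745688216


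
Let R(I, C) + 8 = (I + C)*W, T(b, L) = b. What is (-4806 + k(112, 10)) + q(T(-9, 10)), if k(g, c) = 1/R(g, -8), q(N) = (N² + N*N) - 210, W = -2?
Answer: -1048465/216 ≈ -4854.0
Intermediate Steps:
R(I, C) = -8 - 2*C - 2*I (R(I, C) = -8 + (I + C)*(-2) = -8 + (C + I)*(-2) = -8 + (-2*C - 2*I) = -8 - 2*C - 2*I)
q(N) = -210 + 2*N² (q(N) = (N² + N²) - 210 = 2*N² - 210 = -210 + 2*N²)
k(g, c) = 1/(8 - 2*g) (k(g, c) = 1/(-8 - 2*(-8) - 2*g) = 1/(-8 + 16 - 2*g) = 1/(8 - 2*g))
(-4806 + k(112, 10)) + q(T(-9, 10)) = (-4806 + 1/(2*(4 - 1*112))) + (-210 + 2*(-9)²) = (-4806 + 1/(2*(4 - 112))) + (-210 + 2*81) = (-4806 + (½)/(-108)) + (-210 + 162) = (-4806 + (½)*(-1/108)) - 48 = (-4806 - 1/216) - 48 = -1038097/216 - 48 = -1048465/216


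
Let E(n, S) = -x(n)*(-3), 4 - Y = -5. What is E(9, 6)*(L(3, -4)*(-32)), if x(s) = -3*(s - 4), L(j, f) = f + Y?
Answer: 7200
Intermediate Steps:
Y = 9 (Y = 4 - 1*(-5) = 4 + 5 = 9)
L(j, f) = 9 + f (L(j, f) = f + 9 = 9 + f)
x(s) = 12 - 3*s (x(s) = -3*(-4 + s) = 12 - 3*s)
E(n, S) = 36 - 9*n (E(n, S) = -(12 - 3*n)*(-3) = (-12 + 3*n)*(-3) = 36 - 9*n)
E(9, 6)*(L(3, -4)*(-32)) = (36 - 9*9)*((9 - 4)*(-32)) = (36 - 81)*(5*(-32)) = -45*(-160) = 7200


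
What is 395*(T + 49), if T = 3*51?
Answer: 79790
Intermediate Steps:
T = 153
395*(T + 49) = 395*(153 + 49) = 395*202 = 79790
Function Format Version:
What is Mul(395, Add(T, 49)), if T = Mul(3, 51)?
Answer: 79790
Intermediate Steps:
T = 153
Mul(395, Add(T, 49)) = Mul(395, Add(153, 49)) = Mul(395, 202) = 79790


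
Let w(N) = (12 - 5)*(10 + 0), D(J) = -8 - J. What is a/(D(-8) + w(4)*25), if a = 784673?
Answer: 784673/1750 ≈ 448.38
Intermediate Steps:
w(N) = 70 (w(N) = 7*10 = 70)
a/(D(-8) + w(4)*25) = 784673/((-8 - 1*(-8)) + 70*25) = 784673/((-8 + 8) + 1750) = 784673/(0 + 1750) = 784673/1750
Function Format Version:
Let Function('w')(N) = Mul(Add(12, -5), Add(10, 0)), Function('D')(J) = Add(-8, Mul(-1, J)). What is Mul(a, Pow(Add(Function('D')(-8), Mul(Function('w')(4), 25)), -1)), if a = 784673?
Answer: Rational(784673, 1750) ≈ 448.38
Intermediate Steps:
Function('w')(N) = 70 (Function('w')(N) = Mul(7, 10) = 70)
Mul(a, Pow(Add(Function('D')(-8), Mul(Function('w')(4), 25)), -1)) = Mul(784673, Pow(Add(Add(-8, Mul(-1, -8)), Mul(70, 25)), -1)) = Mul(784673, Pow(Add(Add(-8, 8), 1750), -1)) = Mul(784673, Pow(Add(0, 1750), -1)) = Mul(784673, Pow(1750, -1)) = Mul(784673, Rational(1, 1750)) = Rational(784673, 1750)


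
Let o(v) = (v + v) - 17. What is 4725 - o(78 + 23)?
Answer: 4540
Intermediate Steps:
o(v) = -17 + 2*v (o(v) = 2*v - 17 = -17 + 2*v)
4725 - o(78 + 23) = 4725 - (-17 + 2*(78 + 23)) = 4725 - (-17 + 2*101) = 4725 - (-17 + 202) = 4725 - 1*185 = 4725 - 185 = 4540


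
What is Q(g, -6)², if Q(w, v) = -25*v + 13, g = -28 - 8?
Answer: 26569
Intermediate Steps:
g = -36
Q(w, v) = 13 - 25*v
Q(g, -6)² = (13 - 25*(-6))² = (13 + 150)² = 163² = 26569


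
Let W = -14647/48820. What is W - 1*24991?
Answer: -1220075267/48820 ≈ -24991.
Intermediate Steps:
W = -14647/48820 (W = -14647*1/48820 = -14647/48820 ≈ -0.30002)
W - 1*24991 = -14647/48820 - 1*24991 = -14647/48820 - 24991 = -1220075267/48820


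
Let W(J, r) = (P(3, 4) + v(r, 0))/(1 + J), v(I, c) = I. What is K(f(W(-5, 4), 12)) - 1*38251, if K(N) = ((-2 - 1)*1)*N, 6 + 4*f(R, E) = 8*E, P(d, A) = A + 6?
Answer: -76637/2 ≈ -38319.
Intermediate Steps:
P(d, A) = 6 + A
W(J, r) = (10 + r)/(1 + J) (W(J, r) = ((6 + 4) + r)/(1 + J) = (10 + r)/(1 + J))
f(R, E) = -3/2 + 2*E (f(R, E) = -3/2 + (8*E)/4 = -3/2 + 2*E)
K(N) = -3*N (K(N) = (-3*1)*N = -3*N)
K(f(W(-5, 4), 12)) - 1*38251 = -3*(-3/2 + 2*12) - 1*38251 = -3*(-3/2 + 24) - 38251 = -3*45/2 - 38251 = -135/2 - 38251 = -76637/2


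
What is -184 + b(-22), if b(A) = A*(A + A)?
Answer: 784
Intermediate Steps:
b(A) = 2*A**2 (b(A) = A*(2*A) = 2*A**2)
-184 + b(-22) = -184 + 2*(-22)**2 = -184 + 2*484 = -184 + 968 = 784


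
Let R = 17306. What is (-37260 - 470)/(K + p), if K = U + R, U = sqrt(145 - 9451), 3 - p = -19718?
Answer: -279405742/274201607 + 22638*I*sqrt(1034)/274201607 ≈ -1.019 + 0.0026548*I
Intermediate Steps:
p = 19721 (p = 3 - 1*(-19718) = 3 + 19718 = 19721)
U = 3*I*sqrt(1034) (U = sqrt(-9306) = 3*I*sqrt(1034) ≈ 96.468*I)
K = 17306 + 3*I*sqrt(1034) (K = 3*I*sqrt(1034) + 17306 = 17306 + 3*I*sqrt(1034) ≈ 17306.0 + 96.468*I)
(-37260 - 470)/(K + p) = (-37260 - 470)/((17306 + 3*I*sqrt(1034)) + 19721) = -37730/(37027 + 3*I*sqrt(1034))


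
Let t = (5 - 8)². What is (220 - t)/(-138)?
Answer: -211/138 ≈ -1.5290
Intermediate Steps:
t = 9 (t = (-3)² = 9)
(220 - t)/(-138) = (220 - 1*9)/(-138) = (220 - 9)*(-1/138) = 211*(-1/138) = -211/138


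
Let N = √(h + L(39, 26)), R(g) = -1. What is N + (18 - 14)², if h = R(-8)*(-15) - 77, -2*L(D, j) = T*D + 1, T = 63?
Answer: 16 + I*√1291 ≈ 16.0 + 35.93*I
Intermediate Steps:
L(D, j) = -½ - 63*D/2 (L(D, j) = -(63*D + 1)/2 = -(1 + 63*D)/2 = -½ - 63*D/2)
h = -62 (h = -1*(-15) - 77 = 15 - 77 = -62)
N = I*√1291 (N = √(-62 + (-½ - 63/2*39)) = √(-62 + (-½ - 2457/2)) = √(-62 - 1229) = √(-1291) = I*√1291 ≈ 35.93*I)
N + (18 - 14)² = I*√1291 + (18 - 14)² = I*√1291 + 4² = I*√1291 + 16 = 16 + I*√1291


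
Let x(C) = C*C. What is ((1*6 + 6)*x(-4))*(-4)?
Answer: -768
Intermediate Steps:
x(C) = C²
((1*6 + 6)*x(-4))*(-4) = ((1*6 + 6)*(-4)²)*(-4) = ((6 + 6)*16)*(-4) = (12*16)*(-4) = 192*(-4) = -768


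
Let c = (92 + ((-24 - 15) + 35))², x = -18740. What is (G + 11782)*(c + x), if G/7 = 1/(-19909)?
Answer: -2579307869676/19909 ≈ -1.2955e+8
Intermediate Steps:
c = 7744 (c = (92 + (-39 + 35))² = (92 - 4)² = 88² = 7744)
G = -7/19909 (G = 7/(-19909) = 7*(-1/19909) = -7/19909 ≈ -0.00035160)
(G + 11782)*(c + x) = (-7/19909 + 11782)*(7744 - 18740) = (234567831/19909)*(-10996) = -2579307869676/19909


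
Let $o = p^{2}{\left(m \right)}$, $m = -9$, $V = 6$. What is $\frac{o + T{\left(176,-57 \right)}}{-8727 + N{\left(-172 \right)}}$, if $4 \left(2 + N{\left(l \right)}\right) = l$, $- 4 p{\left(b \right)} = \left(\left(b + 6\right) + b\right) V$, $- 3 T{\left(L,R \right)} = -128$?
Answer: $- \frac{275}{6579} \approx -0.0418$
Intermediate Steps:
$T{\left(L,R \right)} = \frac{128}{3}$ ($T{\left(L,R \right)} = \left(- \frac{1}{3}\right) \left(-128\right) = \frac{128}{3}$)
$p{\left(b \right)} = -9 - 3 b$ ($p{\left(b \right)} = - \frac{\left(\left(b + 6\right) + b\right) 6}{4} = - \frac{\left(\left(6 + b\right) + b\right) 6}{4} = - \frac{\left(6 + 2 b\right) 6}{4} = - \frac{36 + 12 b}{4} = -9 - 3 b$)
$N{\left(l \right)} = -2 + \frac{l}{4}$
$o = 324$ ($o = \left(-9 - -27\right)^{2} = \left(-9 + 27\right)^{2} = 18^{2} = 324$)
$\frac{o + T{\left(176,-57 \right)}}{-8727 + N{\left(-172 \right)}} = \frac{324 + \frac{128}{3}}{-8727 + \left(-2 + \frac{1}{4} \left(-172\right)\right)} = \frac{1100}{3 \left(-8727 - 45\right)} = \frac{1100}{3 \left(-8772\right)} = \frac{1100}{3} \left(- \frac{1}{8772}\right) = - \frac{275}{6579}$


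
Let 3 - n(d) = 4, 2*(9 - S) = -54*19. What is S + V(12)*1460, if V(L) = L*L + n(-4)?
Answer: 209302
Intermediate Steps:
S = 522 (S = 9 - (-27)*19 = 9 - ½*(-1026) = 9 + 513 = 522)
n(d) = -1 (n(d) = 3 - 1*4 = 3 - 4 = -1)
V(L) = -1 + L² (V(L) = L*L - 1 = L² - 1 = -1 + L²)
S + V(12)*1460 = 522 + (-1 + 12²)*1460 = 522 + (-1 + 144)*1460 = 522 + 143*1460 = 522 + 208780 = 209302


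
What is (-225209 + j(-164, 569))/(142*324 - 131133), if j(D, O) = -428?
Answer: 225637/85125 ≈ 2.6507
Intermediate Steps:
(-225209 + j(-164, 569))/(142*324 - 131133) = (-225209 - 428)/(142*324 - 131133) = -225637/(46008 - 131133) = -225637/(-85125) = -225637*(-1/85125) = 225637/85125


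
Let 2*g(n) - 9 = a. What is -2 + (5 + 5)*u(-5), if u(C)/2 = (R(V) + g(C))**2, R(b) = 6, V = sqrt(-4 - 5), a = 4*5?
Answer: 8403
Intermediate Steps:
a = 20
g(n) = 29/2 (g(n) = 9/2 + (1/2)*20 = 9/2 + 10 = 29/2)
V = 3*I (V = sqrt(-9) = 3*I ≈ 3.0*I)
u(C) = 1681/2 (u(C) = 2*(6 + 29/2)**2 = 2*(41/2)**2 = 2*(1681/4) = 1681/2)
-2 + (5 + 5)*u(-5) = -2 + (5 + 5)*(1681/2) = -2 + 10*(1681/2) = -2 + 8405 = 8403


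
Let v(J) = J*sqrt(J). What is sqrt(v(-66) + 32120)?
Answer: sqrt(32120 - 66*I*sqrt(66)) ≈ 179.23 - 1.496*I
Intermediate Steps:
v(J) = J**(3/2)
sqrt(v(-66) + 32120) = sqrt((-66)**(3/2) + 32120) = sqrt(-66*I*sqrt(66) + 32120) = sqrt(32120 - 66*I*sqrt(66))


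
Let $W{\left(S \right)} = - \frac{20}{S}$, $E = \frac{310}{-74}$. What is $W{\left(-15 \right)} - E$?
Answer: $\frac{613}{111} \approx 5.5225$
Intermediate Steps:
$E = - \frac{155}{37}$ ($E = 310 \left(- \frac{1}{74}\right) = - \frac{155}{37} \approx -4.1892$)
$W{\left(-15 \right)} - E = - \frac{20}{-15} - - \frac{155}{37} = \left(-20\right) \left(- \frac{1}{15}\right) + \frac{155}{37} = \frac{4}{3} + \frac{155}{37} = \frac{613}{111}$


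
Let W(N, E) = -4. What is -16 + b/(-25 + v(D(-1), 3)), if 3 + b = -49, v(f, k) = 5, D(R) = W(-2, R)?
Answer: -67/5 ≈ -13.400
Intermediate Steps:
D(R) = -4
b = -52 (b = -3 - 49 = -52)
-16 + b/(-25 + v(D(-1), 3)) = -16 - 52/(-25 + 5) = -16 - 52/(-20) = -16 - 52*(-1/20) = -16 + 13/5 = -67/5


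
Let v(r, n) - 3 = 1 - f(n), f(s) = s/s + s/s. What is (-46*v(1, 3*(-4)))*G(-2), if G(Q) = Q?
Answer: 184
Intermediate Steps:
f(s) = 2 (f(s) = 1 + 1 = 2)
v(r, n) = 2 (v(r, n) = 3 + (1 - 1*2) = 3 + (1 - 2) = 3 - 1 = 2)
(-46*v(1, 3*(-4)))*G(-2) = -46*2*(-2) = -92*(-2) = 184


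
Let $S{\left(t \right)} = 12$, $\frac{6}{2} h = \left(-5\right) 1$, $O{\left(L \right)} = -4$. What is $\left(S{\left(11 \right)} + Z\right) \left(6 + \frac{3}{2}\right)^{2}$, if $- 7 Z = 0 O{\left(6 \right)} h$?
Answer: $675$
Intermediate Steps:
$h = - \frac{5}{3}$ ($h = \frac{\left(-5\right) 1}{3} = \frac{1}{3} \left(-5\right) = - \frac{5}{3} \approx -1.6667$)
$Z = 0$ ($Z = - \frac{0 \left(-4\right) \left(- \frac{5}{3}\right)}{7} = - \frac{0 \left(- \frac{5}{3}\right)}{7} = \left(- \frac{1}{7}\right) 0 = 0$)
$\left(S{\left(11 \right)} + Z\right) \left(6 + \frac{3}{2}\right)^{2} = \left(12 + 0\right) \left(6 + \frac{3}{2}\right)^{2} = 12 \left(6 + 3 \cdot \frac{1}{2}\right)^{2} = 12 \left(6 + \frac{3}{2}\right)^{2} = 12 \left(\frac{15}{2}\right)^{2} = 12 \cdot \frac{225}{4} = 675$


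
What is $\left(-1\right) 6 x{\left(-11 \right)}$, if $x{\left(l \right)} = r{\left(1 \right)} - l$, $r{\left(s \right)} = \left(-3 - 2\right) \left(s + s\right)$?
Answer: $-6$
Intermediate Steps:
$r{\left(s \right)} = - 10 s$ ($r{\left(s \right)} = \left(-3 - 2\right) 2 s = - 5 \cdot 2 s = - 10 s$)
$x{\left(l \right)} = -10 - l$ ($x{\left(l \right)} = \left(-10\right) 1 - l = -10 - l$)
$\left(-1\right) 6 x{\left(-11 \right)} = \left(-1\right) 6 \left(-10 - -11\right) = - 6 \left(-10 + 11\right) = \left(-6\right) 1 = -6$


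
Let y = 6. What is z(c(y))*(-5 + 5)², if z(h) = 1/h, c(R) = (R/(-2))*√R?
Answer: 0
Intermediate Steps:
c(R) = -R^(3/2)/2 (c(R) = (R*(-½))*√R = (-R/2)*√R = -R^(3/2)/2)
z(c(y))*(-5 + 5)² = (-5 + 5)²/((-3*√6)) = 0²/(-3*√6) = 0/(-3*√6) = -√6/18*0 = 0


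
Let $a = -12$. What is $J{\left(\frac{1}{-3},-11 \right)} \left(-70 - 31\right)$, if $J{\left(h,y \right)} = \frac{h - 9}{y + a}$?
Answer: $- \frac{2828}{69} \approx -40.985$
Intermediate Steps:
$J{\left(h,y \right)} = \frac{-9 + h}{-12 + y}$ ($J{\left(h,y \right)} = \frac{h - 9}{y - 12} = \frac{-9 + h}{-12 + y}$)
$J{\left(\frac{1}{-3},-11 \right)} \left(-70 - 31\right) = \frac{-9 + \frac{1}{-3}}{-12 - 11} \left(-70 - 31\right) = \frac{-9 - \frac{1}{3}}{-23} \left(-101\right) = \left(- \frac{1}{23}\right) \left(- \frac{28}{3}\right) \left(-101\right) = \frac{28}{69} \left(-101\right) = - \frac{2828}{69}$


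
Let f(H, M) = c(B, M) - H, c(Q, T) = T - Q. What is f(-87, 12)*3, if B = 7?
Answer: 276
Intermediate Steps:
f(H, M) = -7 + M - H (f(H, M) = (M - 1*7) - H = (M - 7) - H = (-7 + M) - H = -7 + M - H)
f(-87, 12)*3 = (-7 + 12 - 1*(-87))*3 = (-7 + 12 + 87)*3 = 92*3 = 276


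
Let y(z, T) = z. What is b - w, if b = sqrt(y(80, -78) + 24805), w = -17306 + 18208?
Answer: -902 + 3*sqrt(2765) ≈ -744.25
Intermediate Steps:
w = 902
b = 3*sqrt(2765) (b = sqrt(80 + 24805) = sqrt(24885) = 3*sqrt(2765) ≈ 157.75)
b - w = 3*sqrt(2765) - 1*902 = 3*sqrt(2765) - 902 = -902 + 3*sqrt(2765)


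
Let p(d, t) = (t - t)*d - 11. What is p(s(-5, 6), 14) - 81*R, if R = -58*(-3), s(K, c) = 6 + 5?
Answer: -14105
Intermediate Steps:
s(K, c) = 11
R = 174
p(d, t) = -11 (p(d, t) = 0*d - 11 = 0 - 11 = -11)
p(s(-5, 6), 14) - 81*R = -11 - 81*174 = -11 - 14094 = -14105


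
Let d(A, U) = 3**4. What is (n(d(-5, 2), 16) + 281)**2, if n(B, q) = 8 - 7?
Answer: 79524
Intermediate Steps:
d(A, U) = 81
n(B, q) = 1
(n(d(-5, 2), 16) + 281)**2 = (1 + 281)**2 = 282**2 = 79524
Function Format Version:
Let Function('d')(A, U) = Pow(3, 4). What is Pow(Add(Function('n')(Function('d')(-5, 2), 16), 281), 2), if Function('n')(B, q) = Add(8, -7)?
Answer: 79524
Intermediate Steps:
Function('d')(A, U) = 81
Function('n')(B, q) = 1
Pow(Add(Function('n')(Function('d')(-5, 2), 16), 281), 2) = Pow(Add(1, 281), 2) = Pow(282, 2) = 79524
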